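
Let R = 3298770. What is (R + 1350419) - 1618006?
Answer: 3031183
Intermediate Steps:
(R + 1350419) - 1618006 = (3298770 + 1350419) - 1618006 = 4649189 - 1618006 = 3031183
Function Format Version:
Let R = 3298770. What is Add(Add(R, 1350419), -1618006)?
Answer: 3031183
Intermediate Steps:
Add(Add(R, 1350419), -1618006) = Add(Add(3298770, 1350419), -1618006) = Add(4649189, -1618006) = 3031183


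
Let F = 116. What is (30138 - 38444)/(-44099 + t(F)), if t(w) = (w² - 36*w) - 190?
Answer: 8306/35009 ≈ 0.23725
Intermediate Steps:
t(w) = -190 + w² - 36*w
(30138 - 38444)/(-44099 + t(F)) = (30138 - 38444)/(-44099 + (-190 + 116² - 36*116)) = -8306/(-44099 + (-190 + 13456 - 4176)) = -8306/(-44099 + 9090) = -8306/(-35009) = -8306*(-1/35009) = 8306/35009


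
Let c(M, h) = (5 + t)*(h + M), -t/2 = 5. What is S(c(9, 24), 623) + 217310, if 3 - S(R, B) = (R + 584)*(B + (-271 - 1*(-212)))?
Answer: -19003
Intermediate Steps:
t = -10 (t = -2*5 = -10)
c(M, h) = -5*M - 5*h (c(M, h) = (5 - 10)*(h + M) = -5*(M + h) = -5*M - 5*h)
S(R, B) = 3 - (-59 + B)*(584 + R) (S(R, B) = 3 - (R + 584)*(B + (-271 - 1*(-212))) = 3 - (584 + R)*(B + (-271 + 212)) = 3 - (584 + R)*(B - 59) = 3 - (584 + R)*(-59 + B) = 3 - (-59 + B)*(584 + R))
S(c(9, 24), 623) + 217310 = (34459 - 584*623 + 59*(-5*9 - 5*24) - 1*623*(-5*9 - 5*24)) + 217310 = (34459 - 363832 + 59*(-45 - 120) - 1*623*(-45 - 120)) + 217310 = (34459 - 363832 + 59*(-165) - 1*623*(-165)) + 217310 = (34459 - 363832 - 9735 + 102795) + 217310 = -236313 + 217310 = -19003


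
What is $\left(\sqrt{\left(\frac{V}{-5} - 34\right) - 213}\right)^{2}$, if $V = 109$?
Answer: $- \frac{1344}{5} \approx -268.8$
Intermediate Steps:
$\left(\sqrt{\left(\frac{V}{-5} - 34\right) - 213}\right)^{2} = \left(\sqrt{\left(\frac{109}{-5} - 34\right) - 213}\right)^{2} = \left(\sqrt{\left(109 \left(- \frac{1}{5}\right) - 34\right) - 213}\right)^{2} = \left(\sqrt{\left(- \frac{109}{5} - 34\right) - 213}\right)^{2} = \left(\sqrt{- \frac{279}{5} - 213}\right)^{2} = \left(\sqrt{- \frac{1344}{5}}\right)^{2} = \left(\frac{8 i \sqrt{105}}{5}\right)^{2} = - \frac{1344}{5}$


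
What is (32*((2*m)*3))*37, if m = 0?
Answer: 0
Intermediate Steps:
(32*((2*m)*3))*37 = (32*((2*0)*3))*37 = (32*(0*3))*37 = (32*0)*37 = 0*37 = 0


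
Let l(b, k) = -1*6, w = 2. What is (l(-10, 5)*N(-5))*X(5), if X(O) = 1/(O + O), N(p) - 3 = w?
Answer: -3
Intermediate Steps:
N(p) = 5 (N(p) = 3 + 2 = 5)
X(O) = 1/(2*O)
l(b, k) = -6
(l(-10, 5)*N(-5))*X(5) = (-6*5)*((1/2)/5) = -15/5 = -30*1/10 = -3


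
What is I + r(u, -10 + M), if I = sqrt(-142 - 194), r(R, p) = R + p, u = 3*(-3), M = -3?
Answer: -22 + 4*I*sqrt(21) ≈ -22.0 + 18.33*I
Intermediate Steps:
u = -9
I = 4*I*sqrt(21) (I = sqrt(-336) = 4*I*sqrt(21) ≈ 18.33*I)
I + r(u, -10 + M) = 4*I*sqrt(21) + (-9 + (-10 - 3)) = 4*I*sqrt(21) + (-9 - 13) = 4*I*sqrt(21) - 22 = -22 + 4*I*sqrt(21)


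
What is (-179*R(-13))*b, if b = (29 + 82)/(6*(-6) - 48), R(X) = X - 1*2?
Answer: -99345/28 ≈ -3548.0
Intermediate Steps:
R(X) = -2 + X (R(X) = X - 2 = -2 + X)
b = -37/28 (b = 111/(-36 - 48) = 111/(-84) = 111*(-1/84) = -37/28 ≈ -1.3214)
(-179*R(-13))*b = -179*(-2 - 13)*(-37/28) = -179*(-15)*(-37/28) = 2685*(-37/28) = -99345/28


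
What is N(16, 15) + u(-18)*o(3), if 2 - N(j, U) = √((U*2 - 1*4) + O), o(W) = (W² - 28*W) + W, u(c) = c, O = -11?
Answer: 1298 - √15 ≈ 1294.1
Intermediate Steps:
o(W) = W² - 27*W
N(j, U) = 2 - √(-15 + 2*U) (N(j, U) = 2 - √((U*2 - 1*4) - 11) = 2 - √((2*U - 4) - 11) = 2 - √((-4 + 2*U) - 11) = 2 - √(-15 + 2*U))
N(16, 15) + u(-18)*o(3) = (2 - √(-15 + 2*15)) - 54*(-27 + 3) = (2 - √(-15 + 30)) - 54*(-24) = (2 - √15) - 18*(-72) = (2 - √15) + 1296 = 1298 - √15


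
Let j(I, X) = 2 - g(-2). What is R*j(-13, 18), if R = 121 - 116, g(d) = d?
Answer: 20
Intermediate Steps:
j(I, X) = 4 (j(I, X) = 2 - 1*(-2) = 2 + 2 = 4)
R = 5
R*j(-13, 18) = 5*4 = 20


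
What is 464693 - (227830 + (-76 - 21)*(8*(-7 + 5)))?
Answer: 235311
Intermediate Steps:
464693 - (227830 + (-76 - 21)*(8*(-7 + 5))) = 464693 - (227830 - 776*(-2)) = 464693 - (227830 - 97*(-16)) = 464693 - (227830 + 1552) = 464693 - 1*229382 = 464693 - 229382 = 235311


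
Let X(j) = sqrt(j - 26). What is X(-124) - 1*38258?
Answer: -38258 + 5*I*sqrt(6) ≈ -38258.0 + 12.247*I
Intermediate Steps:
X(j) = sqrt(-26 + j)
X(-124) - 1*38258 = sqrt(-26 - 124) - 1*38258 = sqrt(-150) - 38258 = 5*I*sqrt(6) - 38258 = -38258 + 5*I*sqrt(6)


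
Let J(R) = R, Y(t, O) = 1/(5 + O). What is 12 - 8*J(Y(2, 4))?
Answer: 100/9 ≈ 11.111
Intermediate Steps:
12 - 8*J(Y(2, 4)) = 12 - 8/(5 + 4) = 12 - 8/9 = 100/9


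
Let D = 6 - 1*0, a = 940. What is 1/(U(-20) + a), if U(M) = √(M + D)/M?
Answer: 188000/176720007 + 10*I*√14/176720007 ≈ 0.0010638 + 2.1173e-7*I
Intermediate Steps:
D = 6 (D = 6 + 0 = 6)
U(M) = √(6 + M)/M (U(M) = √(M + 6)/M = √(6 + M)/M)
1/(U(-20) + a) = 1/(√(6 - 20)/(-20) + 940) = 1/(-I*√14/20 + 940) = 1/(940 - I*√14/20)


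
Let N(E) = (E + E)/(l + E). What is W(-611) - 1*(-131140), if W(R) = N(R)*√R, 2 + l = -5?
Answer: 131140 + 611*I*√611/309 ≈ 1.3114e+5 + 48.877*I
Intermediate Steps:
l = -7 (l = -2 - 5 = -7)
N(E) = 2*E/(-7 + E) (N(E) = (E + E)/(-7 + E) = (2*E)/(-7 + E) = 2*E/(-7 + E))
W(R) = 2*R^(3/2)/(-7 + R) (W(R) = (2*R/(-7 + R))*√R = 2*R^(3/2)/(-7 + R))
W(-611) - 1*(-131140) = 2*(-611)^(3/2)/(-7 - 611) - 1*(-131140) = 2*(-611*I*√611)/(-618) + 131140 = 2*(-611*I*√611)*(-1/618) + 131140 = 611*I*√611/309 + 131140 = 131140 + 611*I*√611/309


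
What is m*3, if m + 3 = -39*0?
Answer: -9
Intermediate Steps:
m = -3 (m = -3 - 39*0 = -3 + 0 = -3)
m*3 = -3*3 = -9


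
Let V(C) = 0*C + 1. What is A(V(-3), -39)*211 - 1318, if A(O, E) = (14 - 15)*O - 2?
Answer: -1951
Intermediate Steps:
V(C) = 1 (V(C) = 0 + 1 = 1)
A(O, E) = -2 - O (A(O, E) = -O - 2 = -2 - O)
A(V(-3), -39)*211 - 1318 = (-2 - 1*1)*211 - 1318 = (-2 - 1)*211 - 1318 = -3*211 - 1318 = -633 - 1318 = -1951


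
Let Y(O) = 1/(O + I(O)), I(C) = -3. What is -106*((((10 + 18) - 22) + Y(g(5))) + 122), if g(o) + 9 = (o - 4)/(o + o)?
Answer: -1613532/119 ≈ -13559.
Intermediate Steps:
g(o) = -9 + (-4 + o)/(2*o) (g(o) = -9 + (o - 4)/(o + o) = -9 + (-4 + o)/((2*o)) = -9 + (-4 + o)*(1/(2*o)) = -9 + (-4 + o)/(2*o))
Y(O) = 1/(-3 + O) (Y(O) = 1/(O - 3) = 1/(-3 + O))
-106*((((10 + 18) - 22) + Y(g(5))) + 122) = -106*((((10 + 18) - 22) + 1/(-3 + (-17/2 - 2/5))) + 122) = -106*(((28 - 22) + 1/(-3 + (-17/2 - 2*⅕))) + 122) = -106*((6 + 1/(-3 + (-17/2 - ⅖))) + 122) = -106*((6 + 1/(-3 - 89/10)) + 122) = -106*((6 + 1/(-119/10)) + 122) = -106*((6 - 10/119) + 122) = -106*(704/119 + 122) = -106*15222/119 = -1613532/119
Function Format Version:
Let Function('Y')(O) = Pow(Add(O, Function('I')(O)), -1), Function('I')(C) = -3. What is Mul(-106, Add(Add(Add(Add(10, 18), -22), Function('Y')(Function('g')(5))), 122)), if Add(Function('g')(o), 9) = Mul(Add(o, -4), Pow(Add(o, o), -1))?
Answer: Rational(-1613532, 119) ≈ -13559.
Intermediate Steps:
Function('g')(o) = Add(-9, Mul(Rational(1, 2), Pow(o, -1), Add(-4, o))) (Function('g')(o) = Add(-9, Mul(Add(o, -4), Pow(Add(o, o), -1))) = Add(-9, Mul(Add(-4, o), Pow(Mul(2, o), -1))) = Add(-9, Mul(Add(-4, o), Mul(Rational(1, 2), Pow(o, -1)))) = Add(-9, Mul(Rational(1, 2), Pow(o, -1), Add(-4, o))))
Function('Y')(O) = Pow(Add(-3, O), -1) (Function('Y')(O) = Pow(Add(O, -3), -1) = Pow(Add(-3, O), -1))
Mul(-106, Add(Add(Add(Add(10, 18), -22), Function('Y')(Function('g')(5))), 122)) = Mul(-106, Add(Add(Add(Add(10, 18), -22), Pow(Add(-3, Add(Rational(-17, 2), Mul(-2, Pow(5, -1)))), -1)), 122)) = Mul(-106, Add(Add(Add(28, -22), Pow(Add(-3, Add(Rational(-17, 2), Mul(-2, Rational(1, 5)))), -1)), 122)) = Mul(-106, Add(Add(6, Pow(Add(-3, Add(Rational(-17, 2), Rational(-2, 5))), -1)), 122)) = Mul(-106, Add(Add(6, Pow(Add(-3, Rational(-89, 10)), -1)), 122)) = Mul(-106, Add(Add(6, Pow(Rational(-119, 10), -1)), 122)) = Mul(-106, Add(Add(6, Rational(-10, 119)), 122)) = Mul(-106, Add(Rational(704, 119), 122)) = Mul(-106, Rational(15222, 119)) = Rational(-1613532, 119)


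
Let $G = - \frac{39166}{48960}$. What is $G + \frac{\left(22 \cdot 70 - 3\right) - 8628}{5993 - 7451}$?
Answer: $\frac{8057537}{1982880} \approx 4.0636$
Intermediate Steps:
$G = - \frac{19583}{24480}$ ($G = \left(-39166\right) \frac{1}{48960} = - \frac{19583}{24480} \approx -0.79996$)
$G + \frac{\left(22 \cdot 70 - 3\right) - 8628}{5993 - 7451} = - \frac{19583}{24480} + \frac{\left(22 \cdot 70 - 3\right) - 8628}{5993 - 7451} = - \frac{19583}{24480} + \frac{\left(1540 - 3\right) - 8628}{-1458} = - \frac{19583}{24480} + \left(1537 - 8628\right) \left(- \frac{1}{1458}\right) = - \frac{19583}{24480} - - \frac{7091}{1458} = - \frac{19583}{24480} + \frac{7091}{1458} = \frac{8057537}{1982880}$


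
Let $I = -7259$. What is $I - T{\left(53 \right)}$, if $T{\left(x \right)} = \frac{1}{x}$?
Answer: $- \frac{384728}{53} \approx -7259.0$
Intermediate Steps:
$I - T{\left(53 \right)} = -7259 - \frac{1}{53} = - \frac{384728}{53}$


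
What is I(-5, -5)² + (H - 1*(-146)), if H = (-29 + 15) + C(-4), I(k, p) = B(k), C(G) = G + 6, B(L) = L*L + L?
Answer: 534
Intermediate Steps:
B(L) = L + L² (B(L) = L² + L = L + L²)
C(G) = 6 + G
I(k, p) = k*(1 + k)
H = -12 (H = (-29 + 15) + (6 - 4) = -14 + 2 = -12)
I(-5, -5)² + (H - 1*(-146)) = (-5*(1 - 5))² + (-12 - 1*(-146)) = (-5*(-4))² + (-12 + 146) = 20² + 134 = 400 + 134 = 534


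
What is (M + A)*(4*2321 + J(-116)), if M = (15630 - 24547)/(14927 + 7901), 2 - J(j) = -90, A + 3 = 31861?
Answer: 1704663468408/5707 ≈ 2.9870e+8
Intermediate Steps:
A = 31858 (A = -3 + 31861 = 31858)
J(j) = 92 (J(j) = 2 - 1*(-90) = 2 + 90 = 92)
M = -8917/22828 ≈ -0.39062
(M + A)*(4*2321 + J(-116)) = (-8917/22828 + 31858)*(4*2321 + 92) = 727245507*(9284 + 92)/22828 = (727245507/22828)*9376 = 1704663468408/5707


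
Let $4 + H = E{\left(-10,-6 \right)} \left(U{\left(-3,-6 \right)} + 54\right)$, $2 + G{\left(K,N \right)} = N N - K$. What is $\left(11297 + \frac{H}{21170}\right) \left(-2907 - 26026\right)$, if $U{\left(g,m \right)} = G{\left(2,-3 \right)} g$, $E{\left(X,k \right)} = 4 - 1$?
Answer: $- \frac{6919546927599}{21170} \approx -3.2686 \cdot 10^{8}$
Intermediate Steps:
$E{\left(X,k \right)} = 3$ ($E{\left(X,k \right)} = 4 - 1 = 3$)
$G{\left(K,N \right)} = -2 + N^{2} - K$ ($G{\left(K,N \right)} = -2 - \left(K - N N\right) = -2 - \left(K - N^{2}\right) = -2 + N^{2} - K$)
$U{\left(g,m \right)} = 5 g$ ($U{\left(g,m \right)} = \left(-2 + \left(-3\right)^{2} - 2\right) g = \left(-2 + 9 - 2\right) g = 5 g$)
$H = 113$ ($H = -4 + 3 \left(5 \left(-3\right) + 54\right) = -4 + 3 \left(-15 + 54\right) = -4 + 3 \cdot 39 = -4 + 117 = 113$)
$\left(11297 + \frac{H}{21170}\right) \left(-2907 - 26026\right) = \left(11297 + \frac{113}{21170}\right) \left(-2907 - 26026\right) = \left(11297 + 113 \cdot \frac{1}{21170}\right) \left(-28933\right) = \left(11297 + \frac{113}{21170}\right) \left(-28933\right) = \frac{239157603}{21170} \left(-28933\right) = - \frac{6919546927599}{21170}$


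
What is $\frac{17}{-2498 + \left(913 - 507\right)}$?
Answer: $- \frac{17}{2092} \approx -0.0081262$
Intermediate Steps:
$\frac{17}{-2498 + \left(913 - 507\right)} = \frac{17}{-2498 + 406} = \frac{17}{-2092} = 17 \left(- \frac{1}{2092}\right) = - \frac{17}{2092}$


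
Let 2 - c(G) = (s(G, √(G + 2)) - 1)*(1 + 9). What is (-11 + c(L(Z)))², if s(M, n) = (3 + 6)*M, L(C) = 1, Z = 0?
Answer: 7921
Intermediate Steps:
s(M, n) = 9*M
c(G) = 12 - 90*G (c(G) = 2 - (9*G - 1)*(1 + 9) = 2 - (-1 + 9*G)*10 = 2 - (-10 + 90*G) = 2 + (10 - 90*G) = 12 - 90*G)
(-11 + c(L(Z)))² = (-11 + (12 - 90*1))² = (-11 + (12 - 90))² = (-11 - 78)² = (-89)² = 7921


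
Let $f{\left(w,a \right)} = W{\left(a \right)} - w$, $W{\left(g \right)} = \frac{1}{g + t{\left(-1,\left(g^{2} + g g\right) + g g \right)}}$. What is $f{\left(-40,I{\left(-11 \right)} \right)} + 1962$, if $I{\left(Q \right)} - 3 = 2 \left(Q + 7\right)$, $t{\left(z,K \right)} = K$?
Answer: $\frac{140141}{70} \approx 2002.0$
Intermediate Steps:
$W{\left(g \right)} = \frac{1}{g + 3 g^{2}}$ ($W{\left(g \right)} = \frac{1}{g + \left(\left(g^{2} + g g\right) + g g\right)} = \frac{1}{g + \left(\left(g^{2} + g^{2}\right) + g^{2}\right)} = \frac{1}{g + \left(2 g^{2} + g^{2}\right)} = \frac{1}{g + 3 g^{2}}$)
$I{\left(Q \right)} = 17 + 2 Q$ ($I{\left(Q \right)} = 3 + 2 \left(Q + 7\right) = 3 + 2 \left(7 + Q\right) = 3 + \left(14 + 2 Q\right) = 17 + 2 Q$)
$f{\left(w,a \right)} = - w + \frac{1}{a \left(1 + 3 a\right)}$ ($f{\left(w,a \right)} = \frac{1}{a \left(1 + 3 a\right)} - w = - w + \frac{1}{a \left(1 + 3 a\right)}$)
$f{\left(-40,I{\left(-11 \right)} \right)} + 1962 = \left(\frac{1}{\left(17 + 2 \left(-11\right)\right) + 3 \left(17 + 2 \left(-11\right)\right)^{2}} - -40\right) + 1962 = \left(\frac{1}{\left(17 - 22\right) + 3 \left(17 - 22\right)^{2}} + 40\right) + 1962 = \left(\frac{1}{-5 + 3 \left(-5\right)^{2}} + 40\right) + 1962 = \left(\frac{1}{-5 + 3 \cdot 25} + 40\right) + 1962 = \left(\frac{1}{-5 + 75} + 40\right) + 1962 = \left(\frac{1}{70} + 40\right) + 1962 = \frac{2801}{70} + 1962 = \frac{140141}{70}$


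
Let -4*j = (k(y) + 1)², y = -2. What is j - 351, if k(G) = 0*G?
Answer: -1405/4 ≈ -351.25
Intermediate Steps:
k(G) = 0
j = -¼ (j = -(0 + 1)²/4 = -¼*1² = -¼*1 = -¼ ≈ -0.25000)
j - 351 = -¼ - 351 = -1405/4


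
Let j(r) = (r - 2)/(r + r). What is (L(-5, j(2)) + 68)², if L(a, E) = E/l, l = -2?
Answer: 4624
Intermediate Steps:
j(r) = (-2 + r)/(2*r) (j(r) = (-2 + r)/((2*r)) = (-2 + r)*(1/(2*r)) = (-2 + r)/(2*r))
L(a, E) = -E/2 (L(a, E) = E/(-2) = E*(-½) = -E/2)
(L(-5, j(2)) + 68)² = (-(-2 + 2)/(4*2) + 68)² = (-0/(4*2) + 68)² = (-½*0 + 68)² = (0 + 68)² = 68² = 4624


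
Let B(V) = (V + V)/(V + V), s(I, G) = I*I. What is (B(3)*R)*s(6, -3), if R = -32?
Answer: -1152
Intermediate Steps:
s(I, G) = I²
B(V) = 1 (B(V) = (2*V)/((2*V)) = (2*V)*(1/(2*V)) = 1)
(B(3)*R)*s(6, -3) = (1*(-32))*6² = -32*36 = -1152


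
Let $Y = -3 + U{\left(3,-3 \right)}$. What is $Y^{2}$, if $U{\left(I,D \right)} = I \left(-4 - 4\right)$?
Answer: $729$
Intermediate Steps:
$U{\left(I,D \right)} = - 8 I$ ($U{\left(I,D \right)} = I \left(-8\right) = - 8 I$)
$Y = -27$ ($Y = -3 - 24 = -27$)
$Y^{2} = \left(-27\right)^{2} = 729$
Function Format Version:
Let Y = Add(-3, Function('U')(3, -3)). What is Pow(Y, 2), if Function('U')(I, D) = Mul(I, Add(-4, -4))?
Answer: 729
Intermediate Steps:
Function('U')(I, D) = Mul(-8, I) (Function('U')(I, D) = Mul(I, -8) = Mul(-8, I))
Y = -27 (Y = Add(-3, Mul(-8, 3)) = Add(-3, -24) = -27)
Pow(Y, 2) = Pow(-27, 2) = 729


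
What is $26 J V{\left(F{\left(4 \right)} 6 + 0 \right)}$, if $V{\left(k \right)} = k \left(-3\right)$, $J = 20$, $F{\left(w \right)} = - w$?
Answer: $37440$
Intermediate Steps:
$V{\left(k \right)} = - 3 k$
$26 J V{\left(F{\left(4 \right)} 6 + 0 \right)} = 26 \cdot 20 \left(- 3 \left(\left(-1\right) 4 \cdot 6 + 0\right)\right) = 520 \left(- 3 \left(\left(-4\right) 6 + 0\right)\right) = 520 \left(- 3 \left(-24 + 0\right)\right) = 520 \left(\left(-3\right) \left(-24\right)\right) = 520 \cdot 72 = 37440$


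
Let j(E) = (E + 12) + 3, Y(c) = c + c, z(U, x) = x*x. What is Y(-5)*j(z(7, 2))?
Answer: -190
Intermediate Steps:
z(U, x) = x²
Y(c) = 2*c
j(E) = 15 + E (j(E) = (12 + E) + 3 = 15 + E)
Y(-5)*j(z(7, 2)) = (2*(-5))*(15 + 2²) = -10*(15 + 4) = -10*19 = -190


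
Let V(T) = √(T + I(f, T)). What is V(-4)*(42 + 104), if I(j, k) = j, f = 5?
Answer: 146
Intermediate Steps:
V(T) = √(5 + T) (V(T) = √(T + 5) = √(5 + T))
V(-4)*(42 + 104) = √(5 - 4)*(42 + 104) = √1*146 = 1*146 = 146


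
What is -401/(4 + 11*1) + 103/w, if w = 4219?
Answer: -1690274/63285 ≈ -26.709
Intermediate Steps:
-401/(4 + 11*1) + 103/w = -401/(4 + 11*1) + 103/4219 = -401/(4 + 11) + 103*(1/4219) = -401/15 + 103/4219 = -1690274/63285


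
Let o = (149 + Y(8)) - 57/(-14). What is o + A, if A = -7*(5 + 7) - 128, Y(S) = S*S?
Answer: 71/14 ≈ 5.0714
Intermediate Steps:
Y(S) = S**2
o = 3039/14 (o = (149 + 8**2) - 57/(-14) = (149 + 64) - 57*(-1/14) = 213 + 57/14 = 3039/14 ≈ 217.07)
A = -212 (A = -7*12 - 128 = -84 - 128 = -212)
o + A = 3039/14 - 212 = 71/14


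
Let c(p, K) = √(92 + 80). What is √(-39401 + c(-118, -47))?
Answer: √(-39401 + 2*√43) ≈ 198.46*I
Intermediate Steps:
c(p, K) = 2*√43 (c(p, K) = √172 = 2*√43)
√(-39401 + c(-118, -47)) = √(-39401 + 2*√43)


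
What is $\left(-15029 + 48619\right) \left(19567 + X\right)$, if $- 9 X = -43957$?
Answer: $\frac{7391815400}{9} \approx 8.2131 \cdot 10^{8}$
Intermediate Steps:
$X = \frac{43957}{9}$ ($X = \left(- \frac{1}{9}\right) \left(-43957\right) = \frac{43957}{9} \approx 4884.1$)
$\left(-15029 + 48619\right) \left(19567 + X\right) = \left(-15029 + 48619\right) \left(19567 + \frac{43957}{9}\right) = 33590 \cdot \frac{220060}{9} = \frac{7391815400}{9}$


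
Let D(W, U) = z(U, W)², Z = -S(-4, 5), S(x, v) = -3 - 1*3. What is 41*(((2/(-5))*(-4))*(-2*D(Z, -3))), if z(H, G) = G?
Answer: -23616/5 ≈ -4723.2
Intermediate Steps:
S(x, v) = -6 (S(x, v) = -3 - 3 = -6)
Z = 6 (Z = -1*(-6) = 6)
D(W, U) = W²
41*(((2/(-5))*(-4))*(-2*D(Z, -3))) = 41*(((2/(-5))*(-4))*(-2*6²)) = 41*(((2*(-⅕))*(-4))*(-2*36)) = 41*(-⅖*(-4)*(-72)) = 41*((8/5)*(-72)) = 41*(-576/5) = -23616/5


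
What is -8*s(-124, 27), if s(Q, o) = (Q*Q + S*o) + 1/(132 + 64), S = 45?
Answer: -6503674/49 ≈ -1.3273e+5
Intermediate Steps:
s(Q, o) = 1/196 + Q² + 45*o (s(Q, o) = (Q*Q + 45*o) + 1/(132 + 64) = (Q² + 45*o) + 1/196 = 1/196 + Q² + 45*o)
-8*s(-124, 27) = -8*(1/196 + (-124)² + 45*27) = -8*(1/196 + 15376 + 1215) = -8*3251837/196 = -6503674/49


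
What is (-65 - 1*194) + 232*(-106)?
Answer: -24851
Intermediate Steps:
(-65 - 1*194) + 232*(-106) = (-65 - 194) - 24592 = -259 - 24592 = -24851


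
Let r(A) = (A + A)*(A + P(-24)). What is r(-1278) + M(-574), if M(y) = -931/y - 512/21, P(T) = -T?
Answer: 5519356537/1722 ≈ 3.2052e+6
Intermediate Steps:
r(A) = 2*A*(24 + A) (r(A) = (A + A)*(A - 1*(-24)) = (2*A)*(A + 24) = (2*A)*(24 + A) = 2*A*(24 + A))
M(y) = -512/21 - 931/y (M(y) = -931/y - 512*1/21 = -931/y - 512/21 = -512/21 - 931/y)
r(-1278) + M(-574) = 2*(-1278)*(24 - 1278) + (-512/21 - 931/(-574)) = 2*(-1278)*(-1254) + (-512/21 - 931*(-1/574)) = 3205224 + (-512/21 + 133/82) = 3205224 - 39191/1722 = 5519356537/1722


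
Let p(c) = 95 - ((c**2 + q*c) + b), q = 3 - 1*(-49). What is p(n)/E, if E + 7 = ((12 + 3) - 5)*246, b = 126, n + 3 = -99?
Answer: -5131/2453 ≈ -2.0917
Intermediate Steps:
q = 52 (q = 3 + 49 = 52)
n = -102 (n = -3 - 99 = -102)
p(c) = -31 - c**2 - 52*c (p(c) = 95 - ((c**2 + 52*c) + 126) = 95 - (126 + c**2 + 52*c) = 95 + (-126 - c**2 - 52*c) = -31 - c**2 - 52*c)
E = 2453 (E = -7 + ((12 + 3) - 5)*246 = -7 + (15 - 5)*246 = -7 + 10*246 = -7 + 2460 = 2453)
p(n)/E = (-31 - 1*(-102)**2 - 52*(-102))/2453 = (-31 - 1*10404 + 5304)*(1/2453) = (-31 - 10404 + 5304)*(1/2453) = -5131*1/2453 = -5131/2453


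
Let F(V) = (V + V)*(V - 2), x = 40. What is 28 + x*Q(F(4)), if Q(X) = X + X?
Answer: 1308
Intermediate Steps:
F(V) = 2*V*(-2 + V) (F(V) = (2*V)*(-2 + V) = 2*V*(-2 + V))
Q(X) = 2*X
28 + x*Q(F(4)) = 28 + 40*(2*(2*4*(-2 + 4))) = 28 + 40*(2*(2*4*2)) = 28 + 40*(2*16) = 28 + 40*32 = 28 + 1280 = 1308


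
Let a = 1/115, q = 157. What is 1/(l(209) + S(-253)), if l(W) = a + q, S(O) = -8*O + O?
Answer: 115/221721 ≈ 0.00051867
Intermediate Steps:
a = 1/115 ≈ 0.0086956
S(O) = -7*O
l(W) = 18056/115 (l(W) = 1/115 + 157 = 18056/115)
1/(l(209) + S(-253)) = 1/(18056/115 - 7*(-253)) = 1/(18056/115 + 1771) = 1/(221721/115) = 115/221721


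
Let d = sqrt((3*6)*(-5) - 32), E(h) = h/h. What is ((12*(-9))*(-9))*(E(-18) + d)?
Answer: 972 + 972*I*sqrt(122) ≈ 972.0 + 10736.0*I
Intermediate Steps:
E(h) = 1
d = I*sqrt(122) (d = sqrt(18*(-5) - 32) = sqrt(-90 - 32) = sqrt(-122) = I*sqrt(122) ≈ 11.045*I)
((12*(-9))*(-9))*(E(-18) + d) = ((12*(-9))*(-9))*(1 + I*sqrt(122)) = (-108*(-9))*(1 + I*sqrt(122)) = 972*(1 + I*sqrt(122)) = 972 + 972*I*sqrt(122)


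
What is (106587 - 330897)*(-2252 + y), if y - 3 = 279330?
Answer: -62152039110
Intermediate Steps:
y = 279333 (y = 3 + 279330 = 279333)
(106587 - 330897)*(-2252 + y) = (106587 - 330897)*(-2252 + 279333) = -224310*277081 = -62152039110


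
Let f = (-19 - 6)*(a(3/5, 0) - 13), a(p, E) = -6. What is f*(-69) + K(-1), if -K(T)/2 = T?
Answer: -32773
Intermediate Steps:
K(T) = -2*T
f = 475 (f = (-19 - 6)*(-6 - 13) = -25*(-19) = 475)
f*(-69) + K(-1) = 475*(-69) - 2*(-1) = -32775 + 2 = -32773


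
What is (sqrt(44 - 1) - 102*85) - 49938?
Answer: -58608 + sqrt(43) ≈ -58601.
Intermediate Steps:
(sqrt(44 - 1) - 102*85) - 49938 = (sqrt(43) - 8670) - 49938 = (-8670 + sqrt(43)) - 49938 = -58608 + sqrt(43)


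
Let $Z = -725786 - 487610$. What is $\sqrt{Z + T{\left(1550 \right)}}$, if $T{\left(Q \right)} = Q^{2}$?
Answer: $4 \sqrt{74319} \approx 1090.5$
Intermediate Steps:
$Z = -1213396$ ($Z = -725786 - 487610 = -1213396$)
$\sqrt{Z + T{\left(1550 \right)}} = \sqrt{-1213396 + 1550^{2}} = \sqrt{-1213396 + 2402500} = \sqrt{1189104} = 4 \sqrt{74319}$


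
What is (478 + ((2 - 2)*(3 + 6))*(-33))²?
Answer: 228484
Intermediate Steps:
(478 + ((2 - 2)*(3 + 6))*(-33))² = (478 + (0*9)*(-33))² = (478 + 0*(-33))² = (478 + 0)² = 478² = 228484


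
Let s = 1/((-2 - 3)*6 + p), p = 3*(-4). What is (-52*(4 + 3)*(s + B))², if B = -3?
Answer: 10903204/9 ≈ 1.2115e+6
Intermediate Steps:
p = -12
s = -1/42 (s = 1/((-2 - 3)*6 - 12) = 1/(-5*6 - 12) = 1/(-30 - 12) = 1/(-42) = -1/42 ≈ -0.023810)
(-52*(4 + 3)*(s + B))² = (-52*(4 + 3)*(-1/42 - 3))² = (-364*(-127)/42)² = (-52*(-127/6))² = (3302/3)² = 10903204/9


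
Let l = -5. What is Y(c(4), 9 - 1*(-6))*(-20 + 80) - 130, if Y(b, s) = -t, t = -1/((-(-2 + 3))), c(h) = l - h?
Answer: -190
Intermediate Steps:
c(h) = -5 - h
t = 1 (t = -1/((-1*1)) = -1/(-1) = -1*(-1) = 1)
Y(b, s) = -1 (Y(b, s) = -1*1 = -1)
Y(c(4), 9 - 1*(-6))*(-20 + 80) - 130 = -(-20 + 80) - 130 = -1*60 - 130 = -60 - 130 = -190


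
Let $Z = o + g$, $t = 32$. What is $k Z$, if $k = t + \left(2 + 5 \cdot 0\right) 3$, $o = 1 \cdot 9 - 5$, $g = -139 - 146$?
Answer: $-10678$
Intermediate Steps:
$g = -285$
$o = 4$ ($o = 9 - 5 = 4$)
$Z = -281$ ($Z = 4 - 285 = -281$)
$k = 38$ ($k = 32 + \left(2 + 5 \cdot 0\right) 3 = 32 + \left(2 + 0\right) 3 = 32 + 2 \cdot 3 = 32 + 6 = 38$)
$k Z = 38 \left(-281\right) = -10678$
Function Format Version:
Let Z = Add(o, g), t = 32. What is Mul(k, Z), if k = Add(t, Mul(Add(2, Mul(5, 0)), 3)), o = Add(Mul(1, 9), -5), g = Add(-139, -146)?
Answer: -10678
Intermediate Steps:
g = -285
o = 4 (o = Add(9, -5) = 4)
Z = -281 (Z = Add(4, -285) = -281)
k = 38 (k = Add(32, Mul(Add(2, Mul(5, 0)), 3)) = Add(32, Mul(Add(2, 0), 3)) = Add(32, Mul(2, 3)) = Add(32, 6) = 38)
Mul(k, Z) = Mul(38, -281) = -10678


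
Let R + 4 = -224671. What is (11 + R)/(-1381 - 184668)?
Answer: 224664/186049 ≈ 1.2076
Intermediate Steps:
R = -224675 (R = -4 - 224671 = -224675)
(11 + R)/(-1381 - 184668) = (11 - 224675)/(-1381 - 184668) = -224664/(-186049) = -224664*(-1/186049) = 224664/186049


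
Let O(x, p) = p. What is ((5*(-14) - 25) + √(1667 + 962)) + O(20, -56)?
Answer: -151 + √2629 ≈ -99.726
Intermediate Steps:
((5*(-14) - 25) + √(1667 + 962)) + O(20, -56) = ((5*(-14) - 25) + √(1667 + 962)) - 56 = ((-70 - 25) + √2629) - 56 = (-95 + √2629) - 56 = -151 + √2629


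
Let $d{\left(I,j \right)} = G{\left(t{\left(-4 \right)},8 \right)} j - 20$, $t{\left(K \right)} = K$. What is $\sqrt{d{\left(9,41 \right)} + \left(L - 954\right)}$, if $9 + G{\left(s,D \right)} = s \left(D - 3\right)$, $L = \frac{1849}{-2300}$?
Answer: $\frac{i \sqrt{114465227}}{230} \approx 46.517 i$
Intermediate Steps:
$L = - \frac{1849}{2300}$ ($L = 1849 \left(- \frac{1}{2300}\right) = - \frac{1849}{2300} \approx -0.80391$)
$G{\left(s,D \right)} = -9 + s \left(-3 + D\right)$ ($G{\left(s,D \right)} = -9 + s \left(D - 3\right) = -9 + s \left(-3 + D\right)$)
$d{\left(I,j \right)} = -20 - 29 j$ ($d{\left(I,j \right)} = \left(-9 - -12 + 8 \left(-4\right)\right) j - 20 = \left(-9 + 12 - 32\right) j - 20 = - 29 j - 20 = -20 - 29 j$)
$\sqrt{d{\left(9,41 \right)} + \left(L - 954\right)} = \sqrt{\left(-20 - 1189\right) - \frac{2196049}{2300}} = \sqrt{-1209 - \frac{2196049}{2300}} = \sqrt{- \frac{4976749}{2300}} = \frac{i \sqrt{114465227}}{230}$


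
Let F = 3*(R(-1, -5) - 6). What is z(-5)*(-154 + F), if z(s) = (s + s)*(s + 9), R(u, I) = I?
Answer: 7480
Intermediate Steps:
z(s) = 2*s*(9 + s) (z(s) = (2*s)*(9 + s) = 2*s*(9 + s))
F = -33 (F = 3*(-5 - 6) = 3*(-11) = -33)
z(-5)*(-154 + F) = (2*(-5)*(9 - 5))*(-154 - 33) = (2*(-5)*4)*(-187) = -40*(-187) = 7480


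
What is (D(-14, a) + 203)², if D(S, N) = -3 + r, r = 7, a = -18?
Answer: 42849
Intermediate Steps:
D(S, N) = 4 (D(S, N) = -3 + 7 = 4)
(D(-14, a) + 203)² = (4 + 203)² = 207² = 42849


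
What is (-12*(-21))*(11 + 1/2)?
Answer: 2898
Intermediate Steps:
(-12*(-21))*(11 + 1/2) = 252*(11 + 1*(1/2)) = 252*(11 + 1/2) = 252*(23/2) = 2898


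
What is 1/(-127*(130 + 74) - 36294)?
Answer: -1/62202 ≈ -1.6077e-5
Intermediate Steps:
1/(-127*(130 + 74) - 36294) = 1/(-127*204 - 36294) = 1/(-25908 - 36294) = 1/(-62202) = -1/62202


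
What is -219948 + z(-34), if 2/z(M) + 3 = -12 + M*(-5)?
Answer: -34091938/155 ≈ -2.1995e+5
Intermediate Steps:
z(M) = 2/(-15 - 5*M) (z(M) = 2/(-3 + (-12 + M*(-5))) = 2/(-3 + (-12 - 5*M)) = 2/(-15 - 5*M))
-219948 + z(-34) = -219948 - 2/(15 + 5*(-34)) = -219948 - 2/(15 - 170) = -219948 - 2/(-155) = -219948 - 2*(-1/155) = -219948 + 2/155 = -34091938/155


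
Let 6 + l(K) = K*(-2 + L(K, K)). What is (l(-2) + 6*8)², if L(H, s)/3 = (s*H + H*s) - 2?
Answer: 100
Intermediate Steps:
L(H, s) = -6 + 6*H*s (L(H, s) = 3*((s*H + H*s) - 2) = 3*((H*s + H*s) - 2) = 3*(2*H*s - 2) = 3*(-2 + 2*H*s) = -6 + 6*H*s)
l(K) = -6 + K*(-8 + 6*K²) (l(K) = -6 + K*(-2 + (-6 + 6*K*K)) = -6 + K*(-2 + (-6 + 6*K²)) = -6 + K*(-8 + 6*K²))
(l(-2) + 6*8)² = ((-6 - 8*(-2) + 6*(-2)³) + 6*8)² = ((-6 + 16 + 6*(-8)) + 48)² = ((-6 + 16 - 48) + 48)² = (-38 + 48)² = 10² = 100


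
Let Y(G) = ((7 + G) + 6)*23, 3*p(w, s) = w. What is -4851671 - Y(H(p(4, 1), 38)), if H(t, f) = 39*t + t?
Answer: -14559590/3 ≈ -4.8532e+6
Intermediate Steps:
p(w, s) = w/3
H(t, f) = 40*t
Y(G) = 299 + 23*G (Y(G) = (13 + G)*23 = 299 + 23*G)
-4851671 - Y(H(p(4, 1), 38)) = -4851671 - (299 + 23*(40*((⅓)*4))) = -4851671 - (299 + 23*(40*(4/3))) = -4851671 - (299 + 23*(160/3)) = -4851671 - (299 + 3680/3) = -4851671 - 1*4577/3 = -4851671 - 4577/3 = -14559590/3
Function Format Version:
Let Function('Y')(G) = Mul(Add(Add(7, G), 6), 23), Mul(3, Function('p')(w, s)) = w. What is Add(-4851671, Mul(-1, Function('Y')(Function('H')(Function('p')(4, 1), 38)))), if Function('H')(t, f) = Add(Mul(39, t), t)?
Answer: Rational(-14559590, 3) ≈ -4.8532e+6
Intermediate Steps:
Function('p')(w, s) = Mul(Rational(1, 3), w)
Function('H')(t, f) = Mul(40, t)
Function('Y')(G) = Add(299, Mul(23, G)) (Function('Y')(G) = Mul(Add(13, G), 23) = Add(299, Mul(23, G)))
Add(-4851671, Mul(-1, Function('Y')(Function('H')(Function('p')(4, 1), 38)))) = Add(-4851671, Mul(-1, Add(299, Mul(23, Mul(40, Mul(Rational(1, 3), 4)))))) = Add(-4851671, Mul(-1, Add(299, Mul(23, Mul(40, Rational(4, 3)))))) = Add(-4851671, Mul(-1, Add(299, Mul(23, Rational(160, 3))))) = Add(-4851671, Mul(-1, Add(299, Rational(3680, 3)))) = Add(-4851671, Mul(-1, Rational(4577, 3))) = Add(-4851671, Rational(-4577, 3)) = Rational(-14559590, 3)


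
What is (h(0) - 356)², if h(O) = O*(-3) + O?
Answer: 126736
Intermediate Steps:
h(O) = -2*O (h(O) = -3*O + O = -2*O)
(h(0) - 356)² = (-2*0 - 356)² = (0 - 356)² = (-356)² = 126736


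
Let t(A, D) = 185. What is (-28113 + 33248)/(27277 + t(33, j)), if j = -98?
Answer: 5135/27462 ≈ 0.18699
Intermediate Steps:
(-28113 + 33248)/(27277 + t(33, j)) = (-28113 + 33248)/(27277 + 185) = 5135/27462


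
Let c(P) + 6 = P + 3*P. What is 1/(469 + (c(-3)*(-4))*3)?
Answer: 1/685 ≈ 0.0014599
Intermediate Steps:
c(P) = -6 + 4*P (c(P) = -6 + (P + 3*P) = -6 + 4*P)
1/(469 + (c(-3)*(-4))*3) = 1/(469 + ((-6 + 4*(-3))*(-4))*3) = 1/(469 + ((-6 - 12)*(-4))*3) = 1/(469 - 18*(-4)*3) = 1/(469 + 72*3) = 1/(469 + 216) = 1/685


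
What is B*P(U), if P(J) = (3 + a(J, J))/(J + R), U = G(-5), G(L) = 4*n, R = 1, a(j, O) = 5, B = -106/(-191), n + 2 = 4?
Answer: 848/1719 ≈ 0.49331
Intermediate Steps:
n = 2 (n = -2 + 4 = 2)
B = 106/191 (B = -106*(-1/191) = 106/191 ≈ 0.55497)
G(L) = 8 (G(L) = 4*2 = 8)
U = 8
P(J) = 8/(1 + J) (P(J) = (3 + 5)/(J + 1) = 8/(1 + J))
B*P(U) = 106*(8/(1 + 8))/191 = 106*(8/9)/191 = 106*(8*(⅑))/191 = (106/191)*(8/9) = 848/1719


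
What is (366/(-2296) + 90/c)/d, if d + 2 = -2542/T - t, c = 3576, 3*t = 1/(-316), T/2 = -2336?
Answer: 3178124496/34443586639 ≈ 0.092270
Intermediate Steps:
T = -4672 (T = 2*(-2336) = -4672)
t = -1/948 (t = (⅓)/(-316) = (⅓)*(-1/316) = -1/948 ≈ -0.0010549)
d = -805453/553632 (d = -2 + (-2542/(-4672) - 1*(-1/948)) = -2 + (-2542*(-1/4672) + 1/948) = -2 + (1271/2336 + 1/948) = -2 + 301811/553632 = -805453/553632 ≈ -1.4549)
(366/(-2296) + 90/c)/d = (366/(-2296) + 90/3576)/(-805453/553632) = (366*(-1/2296) + 90*(1/3576))*(-553632/805453) = (-183/1148 + 15/596)*(-553632/805453) = -11481/85526*(-553632/805453) = 3178124496/34443586639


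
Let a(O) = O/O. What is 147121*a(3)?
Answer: 147121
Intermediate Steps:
a(O) = 1
147121*a(3) = 147121*1 = 147121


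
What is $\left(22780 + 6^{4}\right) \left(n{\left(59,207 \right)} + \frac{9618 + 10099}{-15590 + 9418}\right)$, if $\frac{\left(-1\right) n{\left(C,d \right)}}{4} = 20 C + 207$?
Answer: $- \frac{206222815487}{1543} \approx -1.3365 \cdot 10^{8}$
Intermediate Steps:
$n{\left(C,d \right)} = -828 - 80 C$ ($n{\left(C,d \right)} = - 4 \left(20 C + 207\right) = - 4 \left(207 + 20 C\right) = -828 - 80 C$)
$\left(22780 + 6^{4}\right) \left(n{\left(59,207 \right)} + \frac{9618 + 10099}{-15590 + 9418}\right) = \left(22780 + 6^{4}\right) \left(\left(-828 - 4720\right) + \frac{9618 + 10099}{-15590 + 9418}\right) = \left(22780 + 1296\right) \left(\left(-828 - 4720\right) + \frac{19717}{-6172}\right) = 24076 \left(-5548 + 19717 \left(- \frac{1}{6172}\right)\right) = 24076 \left(-5548 - \frac{19717}{6172}\right) = 24076 \left(- \frac{34261973}{6172}\right) = - \frac{206222815487}{1543}$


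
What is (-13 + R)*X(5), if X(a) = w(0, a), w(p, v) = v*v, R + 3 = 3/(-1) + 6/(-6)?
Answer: -500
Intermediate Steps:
R = -7 (R = -3 + (3/(-1) + 6/(-6)) = -3 + (3*(-1) + 6*(-1/6)) = -3 + (-3 - 1) = -3 - 4 = -7)
w(p, v) = v**2
X(a) = a**2
(-13 + R)*X(5) = (-13 - 7)*5**2 = -20*25 = -500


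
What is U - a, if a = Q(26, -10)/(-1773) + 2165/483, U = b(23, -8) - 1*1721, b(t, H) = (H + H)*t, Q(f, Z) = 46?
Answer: -597583426/285453 ≈ -2093.5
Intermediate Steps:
b(t, H) = 2*H*t (b(t, H) = (2*H)*t = 2*H*t)
U = -2089 (U = 2*(-8)*23 - 1*1721 = -368 - 1721 = -2089)
a = 1272109/285453 (a = 46/(-1773) + 2165/483 = 46*(-1/1773) + 2165*(1/483) = -46/1773 + 2165/483 = 1272109/285453 ≈ 4.4565)
U - a = -2089 - 1*1272109/285453 = -2089 - 1272109/285453 = -597583426/285453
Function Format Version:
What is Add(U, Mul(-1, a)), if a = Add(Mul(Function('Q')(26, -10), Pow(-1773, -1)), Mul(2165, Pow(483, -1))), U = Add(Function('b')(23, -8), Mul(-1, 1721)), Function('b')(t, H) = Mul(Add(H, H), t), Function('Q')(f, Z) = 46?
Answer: Rational(-597583426, 285453) ≈ -2093.5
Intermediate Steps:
Function('b')(t, H) = Mul(2, H, t) (Function('b')(t, H) = Mul(Mul(2, H), t) = Mul(2, H, t))
U = -2089 (U = Add(Mul(2, -8, 23), Mul(-1, 1721)) = Add(-368, -1721) = -2089)
a = Rational(1272109, 285453) (a = Add(Mul(46, Pow(-1773, -1)), Mul(2165, Pow(483, -1))) = Add(Mul(46, Rational(-1, 1773)), Mul(2165, Rational(1, 483))) = Add(Rational(-46, 1773), Rational(2165, 483)) = Rational(1272109, 285453) ≈ 4.4565)
Add(U, Mul(-1, a)) = Add(-2089, Mul(-1, Rational(1272109, 285453))) = Add(-2089, Rational(-1272109, 285453)) = Rational(-597583426, 285453)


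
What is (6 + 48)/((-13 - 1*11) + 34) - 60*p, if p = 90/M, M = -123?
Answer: 10107/205 ≈ 49.302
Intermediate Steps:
p = -30/41 (p = 90/(-123) = 90*(-1/123) = -30/41 ≈ -0.73171)
(6 + 48)/((-13 - 1*11) + 34) - 60*p = (6 + 48)/((-13 - 1*11) + 34) - 60*(-30/41) = 54/((-13 - 11) + 34) + 1800/41 = 54/(-24 + 34) + 1800/41 = 54/10 + 1800/41 = 54*(1/10) + 1800/41 = 27/5 + 1800/41 = 10107/205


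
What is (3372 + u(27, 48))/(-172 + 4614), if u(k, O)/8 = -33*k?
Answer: -1878/2221 ≈ -0.84556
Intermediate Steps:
u(k, O) = -264*k (u(k, O) = 8*(-33*k) = -264*k)
(3372 + u(27, 48))/(-172 + 4614) = (3372 - 264*27)/(-172 + 4614) = (3372 - 7128)/4442 = -3756*1/4442 = -1878/2221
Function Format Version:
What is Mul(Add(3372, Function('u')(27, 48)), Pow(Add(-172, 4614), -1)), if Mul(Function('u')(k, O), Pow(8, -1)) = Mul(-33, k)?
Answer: Rational(-1878, 2221) ≈ -0.84556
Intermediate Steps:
Function('u')(k, O) = Mul(-264, k) (Function('u')(k, O) = Mul(8, Mul(-33, k)) = Mul(-264, k))
Mul(Add(3372, Function('u')(27, 48)), Pow(Add(-172, 4614), -1)) = Mul(Add(3372, Mul(-264, 27)), Pow(Add(-172, 4614), -1)) = Mul(Add(3372, -7128), Pow(4442, -1)) = Mul(-3756, Rational(1, 4442)) = Rational(-1878, 2221)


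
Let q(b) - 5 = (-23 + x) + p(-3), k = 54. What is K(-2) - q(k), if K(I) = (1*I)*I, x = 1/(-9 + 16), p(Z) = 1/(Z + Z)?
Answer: 925/42 ≈ 22.024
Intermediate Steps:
p(Z) = 1/(2*Z)
x = ⅐ (x = 1/7 = ⅐ ≈ 0.14286)
K(I) = I² (K(I) = I*I = I²)
q(b) = -757/42 (q(b) = 5 + ((-23 + ⅐) + (½)/(-3)) = 5 + (-160/7 + (½)*(-⅓)) = 5 + (-160/7 - ⅙) = 5 - 967/42 = -757/42)
K(-2) - q(k) = (-2)² - 1*(-757/42) = 4 + 757/42 = 925/42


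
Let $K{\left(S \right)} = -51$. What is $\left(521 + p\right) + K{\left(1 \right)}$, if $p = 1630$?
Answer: $2100$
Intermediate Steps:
$\left(521 + p\right) + K{\left(1 \right)} = \left(521 + 1630\right) - 51 = 2151 - 51 = 2100$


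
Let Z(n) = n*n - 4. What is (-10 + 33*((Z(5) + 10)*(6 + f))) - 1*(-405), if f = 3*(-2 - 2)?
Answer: -5743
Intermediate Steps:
Z(n) = -4 + n**2 (Z(n) = n**2 - 4 = -4 + n**2)
f = -12 (f = 3*(-4) = -12)
(-10 + 33*((Z(5) + 10)*(6 + f))) - 1*(-405) = (-10 + 33*(((-4 + 5**2) + 10)*(6 - 12))) - 1*(-405) = (-10 + 33*(((-4 + 25) + 10)*(-6))) + 405 = (-10 + 33*((21 + 10)*(-6))) + 405 = (-10 + 33*(31*(-6))) + 405 = (-10 + 33*(-186)) + 405 = (-10 - 6138) + 405 = -6148 + 405 = -5743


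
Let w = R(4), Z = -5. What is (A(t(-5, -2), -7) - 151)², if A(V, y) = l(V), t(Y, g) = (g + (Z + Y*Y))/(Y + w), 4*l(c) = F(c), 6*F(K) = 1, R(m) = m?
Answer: 13126129/576 ≈ 22788.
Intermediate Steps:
F(K) = ⅙ (F(K) = (⅙)*1 = ⅙)
w = 4
l(c) = 1/24 (l(c) = (¼)*(⅙) = 1/24)
t(Y, g) = (-5 + g + Y²)/(4 + Y) (t(Y, g) = (g + (-5 + Y*Y))/(Y + 4) = (g + (-5 + Y²))/(4 + Y) = (-5 + g + Y²)/(4 + Y))
A(V, y) = 1/24
(A(t(-5, -2), -7) - 151)² = (1/24 - 151)² = (-3623/24)² = 13126129/576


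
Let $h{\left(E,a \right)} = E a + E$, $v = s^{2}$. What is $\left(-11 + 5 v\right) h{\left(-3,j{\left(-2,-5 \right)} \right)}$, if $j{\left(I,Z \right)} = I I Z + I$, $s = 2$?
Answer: $567$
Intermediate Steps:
$j{\left(I,Z \right)} = I + Z I^{2}$ ($j{\left(I,Z \right)} = I^{2} Z + I = Z I^{2} + I = I + Z I^{2}$)
$v = 4$ ($v = 2^{2} = 4$)
$h{\left(E,a \right)} = E + E a$
$\left(-11 + 5 v\right) h{\left(-3,j{\left(-2,-5 \right)} \right)} = \left(-11 + 5 \cdot 4\right) \left(- 3 \left(1 - 2 \left(1 - -10\right)\right)\right) = \left(-11 + 20\right) \left(- 3 \left(1 - 2 \left(1 + 10\right)\right)\right) = 9 \left(- 3 \left(1 - 22\right)\right) = 9 \left(\left(-3\right) \left(-21\right)\right) = 9 \cdot 63 = 567$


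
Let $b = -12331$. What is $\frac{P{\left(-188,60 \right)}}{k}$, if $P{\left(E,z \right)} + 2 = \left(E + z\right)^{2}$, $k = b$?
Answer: $- \frac{16382}{12331} \approx -1.3285$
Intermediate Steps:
$k = -12331$
$P{\left(E,z \right)} = -2 + \left(E + z\right)^{2}$
$\frac{P{\left(-188,60 \right)}}{k} = \frac{-2 + \left(-188 + 60\right)^{2}}{-12331} = \left(-2 + \left(-128\right)^{2}\right) \left(- \frac{1}{12331}\right) = \left(-2 + 16384\right) \left(- \frac{1}{12331}\right) = 16382 \left(- \frac{1}{12331}\right) = - \frac{16382}{12331}$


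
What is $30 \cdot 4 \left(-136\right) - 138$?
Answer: $-16458$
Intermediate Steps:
$30 \cdot 4 \left(-136\right) - 138 = 120 \left(-136\right) - 138 = -16320 - 138 = -16458$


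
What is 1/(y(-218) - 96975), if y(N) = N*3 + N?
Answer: -1/97847 ≈ -1.0220e-5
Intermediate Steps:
y(N) = 4*N (y(N) = 3*N + N = 4*N)
1/(y(-218) - 96975) = 1/(4*(-218) - 96975) = 1/(-872 - 96975) = 1/(-97847) = -1/97847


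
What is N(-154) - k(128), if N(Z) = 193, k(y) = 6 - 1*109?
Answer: 296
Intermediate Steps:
k(y) = -103 (k(y) = 6 - 109 = -103)
N(-154) - k(128) = 193 - 1*(-103) = 193 + 103 = 296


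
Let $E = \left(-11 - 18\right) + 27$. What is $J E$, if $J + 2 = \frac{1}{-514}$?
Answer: $\frac{1029}{257} \approx 4.0039$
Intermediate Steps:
$J = - \frac{1029}{514}$ ($J = -2 + \frac{1}{-514} = -2 - \frac{1}{514} = - \frac{1029}{514} \approx -2.0019$)
$E = -2$ ($E = -29 + 27 = -2$)
$J E = \left(- \frac{1029}{514}\right) \left(-2\right) = \frac{1029}{257}$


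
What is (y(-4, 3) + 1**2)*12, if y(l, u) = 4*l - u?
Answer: -216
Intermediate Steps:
y(l, u) = -u + 4*l
(y(-4, 3) + 1**2)*12 = ((-1*3 + 4*(-4)) + 1**2)*12 = ((-3 - 16) + 1)*12 = (-19 + 1)*12 = -18*12 = -216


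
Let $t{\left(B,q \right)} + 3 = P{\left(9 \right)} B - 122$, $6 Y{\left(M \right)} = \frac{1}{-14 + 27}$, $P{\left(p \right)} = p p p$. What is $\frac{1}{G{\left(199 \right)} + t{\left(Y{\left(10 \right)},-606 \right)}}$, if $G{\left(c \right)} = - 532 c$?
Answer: $- \frac{26}{2755575} \approx -9.4354 \cdot 10^{-6}$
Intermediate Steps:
$P{\left(p \right)} = p^{3}$ ($P{\left(p \right)} = p^{2} p = p^{3}$)
$Y{\left(M \right)} = \frac{1}{78}$ ($Y{\left(M \right)} = \frac{1}{6 \left(-14 + 27\right)} = \frac{1}{6 \cdot 13} = \frac{1}{6} \cdot \frac{1}{13} = \frac{1}{78}$)
$t{\left(B,q \right)} = -125 + 729 B$ ($t{\left(B,q \right)} = -3 + \left(9^{3} B - 122\right) = -3 + \left(729 B - 122\right) = -3 + \left(-122 + 729 B\right) = -125 + 729 B$)
$\frac{1}{G{\left(199 \right)} + t{\left(Y{\left(10 \right)},-606 \right)}} = \frac{1}{\left(-532\right) 199 + \left(-125 + 729 \cdot \frac{1}{78}\right)} = \frac{1}{-105868 + \left(-125 + \frac{243}{26}\right)} = \frac{1}{-105868 - \frac{3007}{26}} = \frac{1}{- \frac{2755575}{26}} = - \frac{26}{2755575}$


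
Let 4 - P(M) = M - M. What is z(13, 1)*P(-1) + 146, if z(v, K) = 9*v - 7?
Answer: 586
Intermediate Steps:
P(M) = 4 (P(M) = 4 - (M - M) = 4 - 1*0 = 4 + 0 = 4)
z(v, K) = -7 + 9*v
z(13, 1)*P(-1) + 146 = (-7 + 9*13)*4 + 146 = (-7 + 117)*4 + 146 = 110*4 + 146 = 440 + 146 = 586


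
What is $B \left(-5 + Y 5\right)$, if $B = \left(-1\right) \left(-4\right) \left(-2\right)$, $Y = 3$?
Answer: $-80$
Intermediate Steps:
$B = -8$ ($B = 4 \left(-2\right) = -8$)
$B \left(-5 + Y 5\right) = - 8 \left(-5 + 3 \cdot 5\right) = - 8 \left(-5 + 15\right) = \left(-8\right) 10 = -80$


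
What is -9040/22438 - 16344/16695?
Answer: -28758304/20811245 ≈ -1.3819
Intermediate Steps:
-9040/22438 - 16344/16695 = -9040*1/22438 - 16344*1/16695 = -4520/11219 - 1816/1855 = -28758304/20811245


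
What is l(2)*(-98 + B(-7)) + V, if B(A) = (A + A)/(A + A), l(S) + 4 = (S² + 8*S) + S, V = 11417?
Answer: 9671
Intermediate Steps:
l(S) = -4 + S² + 9*S (l(S) = -4 + ((S² + 8*S) + S) = -4 + (S² + 9*S) = -4 + S² + 9*S)
B(A) = 1 (B(A) = (2*A)/((2*A)) = (2*A)*(1/(2*A)) = 1)
l(2)*(-98 + B(-7)) + V = (-4 + 2² + 9*2)*(-98 + 1) + 11417 = (-4 + 4 + 18)*(-97) + 11417 = 18*(-97) + 11417 = -1746 + 11417 = 9671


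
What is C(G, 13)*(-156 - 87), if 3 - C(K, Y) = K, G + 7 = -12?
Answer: -5346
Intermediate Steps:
G = -19 (G = -7 - 12 = -19)
C(K, Y) = 3 - K
C(G, 13)*(-156 - 87) = (3 - 1*(-19))*(-156 - 87) = (3 + 19)*(-243) = 22*(-243) = -5346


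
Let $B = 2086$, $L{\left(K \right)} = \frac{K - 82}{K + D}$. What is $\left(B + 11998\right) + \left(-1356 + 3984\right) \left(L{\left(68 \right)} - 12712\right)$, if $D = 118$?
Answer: $- \frac{1035190744}{31} \approx -3.3393 \cdot 10^{7}$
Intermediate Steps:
$L{\left(K \right)} = \frac{-82 + K}{118 + K}$ ($L{\left(K \right)} = \frac{K - 82}{K + 118} = \frac{-82 + K}{118 + K}$)
$\left(B + 11998\right) + \left(-1356 + 3984\right) \left(L{\left(68 \right)} - 12712\right) = \left(2086 + 11998\right) + \left(-1356 + 3984\right) \left(\frac{-82 + 68}{118 + 68} - 12712\right) = 14084 + 2628 \left(\frac{1}{186} \left(-14\right) - 12712\right) = 14084 + 2628 \left(- \frac{7}{93} - 12712\right) = 14084 + 2628 \left(- \frac{1182223}{93}\right) = 14084 - \frac{1035627348}{31} = - \frac{1035190744}{31}$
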